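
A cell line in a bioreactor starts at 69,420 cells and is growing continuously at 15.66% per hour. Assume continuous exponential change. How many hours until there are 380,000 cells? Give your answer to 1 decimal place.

380000 = 69420 · e^(0.1566·t)
t = ln(380000/69420) / 0.1566 = ln(5.47393) / 0.1566 = 1.7 / 0.1566

t ≈ 10.9 hours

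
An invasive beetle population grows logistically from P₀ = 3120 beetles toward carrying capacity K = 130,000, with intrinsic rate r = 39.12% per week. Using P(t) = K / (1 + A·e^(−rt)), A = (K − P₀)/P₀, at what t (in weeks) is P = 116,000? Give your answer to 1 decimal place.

A = (130000 − 3120)/3120 = 40.66667
116000 = 130000/(1 + 40.66667·e^(−0.3912t)) → 1 + 40.66667·e^(−0.3912t) = 1.12069
e^(−0.3912t) = 0.002968 → t = ln(336.95238)/0.3912 = 5.81994/0.3912

t ≈ 14.9 weeks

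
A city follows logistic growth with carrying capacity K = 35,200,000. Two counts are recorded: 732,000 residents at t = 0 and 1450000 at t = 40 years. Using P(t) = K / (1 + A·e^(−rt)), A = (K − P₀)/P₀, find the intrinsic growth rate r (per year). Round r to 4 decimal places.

A = (35200000 − 732000)/732000 = 47.08743
1450000 = 35200000/(1 + 47.08743·e^(−r·40)) → e^(−40r) = (24.27586 − 1)/47.08743 = 0.494312
r = −ln(0.494312)/40 = 0.70459/40

r ≈ 0.0176 per year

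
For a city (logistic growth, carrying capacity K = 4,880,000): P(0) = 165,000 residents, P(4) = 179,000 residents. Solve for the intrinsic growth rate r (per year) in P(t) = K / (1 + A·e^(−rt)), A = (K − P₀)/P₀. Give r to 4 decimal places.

r ≈ 0.0211 per year

A = (4880000 − 165000)/165000 = 28.57576
179000 = 4880000/(1 + 28.57576·e^(−r·4)) → e^(−4r) = (27.26257 − 1)/28.57576 = 0.919051
r = −ln(0.919051)/4 = 0.08441/4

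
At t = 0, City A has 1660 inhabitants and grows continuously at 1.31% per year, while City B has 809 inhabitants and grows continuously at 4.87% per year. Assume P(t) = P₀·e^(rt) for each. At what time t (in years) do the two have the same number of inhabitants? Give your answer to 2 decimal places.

1660·e^(0.0131t) = 809·e^(0.0487t)
1660/809 = e^((0.0487 − 0.0131)t) → ln(2.05192) = 0.0356·t
t = 0.71877 / 0.0356

t ≈ 20.19 years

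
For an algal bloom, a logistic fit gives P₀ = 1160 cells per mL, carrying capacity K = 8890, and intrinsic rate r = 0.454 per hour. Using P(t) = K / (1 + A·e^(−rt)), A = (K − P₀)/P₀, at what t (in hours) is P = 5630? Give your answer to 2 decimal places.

A = (8890 − 1160)/1160 = 6.66379
5630 = 8890/(1 + 6.66379·e^(−0.454t)) → 1 + 6.66379·e^(−0.454t) = 1.57904
e^(−0.454t) = 0.086894 → t = ln(11.50833)/0.454 = 2.44307/0.454

t ≈ 5.38 hours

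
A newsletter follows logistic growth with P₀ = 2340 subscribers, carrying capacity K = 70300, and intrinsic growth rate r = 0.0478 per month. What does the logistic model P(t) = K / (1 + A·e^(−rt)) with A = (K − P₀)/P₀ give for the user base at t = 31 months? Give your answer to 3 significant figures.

≈ 9,250 subscribers

A = (70300 − 2340)/2340 = 29.04274
P(31) = 70300 / (1 + 29.04274·e^(−0.0478·31)) = 70300 / (1 + 29.04274·0.227228)
= 70300 / 7.59933 ≈ 9250.81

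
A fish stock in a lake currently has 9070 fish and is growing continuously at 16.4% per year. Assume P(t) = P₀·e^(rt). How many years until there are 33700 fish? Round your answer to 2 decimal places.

33700 = 9070 · e^(0.164·t)
t = ln(33700/9070) / 0.164 = ln(3.71555) / 0.164 = 1.31253 / 0.164

t ≈ 8.00 years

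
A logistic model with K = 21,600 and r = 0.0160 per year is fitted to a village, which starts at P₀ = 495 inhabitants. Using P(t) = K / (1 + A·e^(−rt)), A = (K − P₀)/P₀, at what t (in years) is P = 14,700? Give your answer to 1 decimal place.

A = (21600 − 495)/495 = 42.63636
14700 = 21600/(1 + 42.63636·e^(−0.016t)) → 1 + 42.63636·e^(−0.016t) = 1.46939
e^(−0.016t) = 0.011009 → t = ln(90.83399)/0.016 = 4.50903/0.016

t ≈ 281.8 years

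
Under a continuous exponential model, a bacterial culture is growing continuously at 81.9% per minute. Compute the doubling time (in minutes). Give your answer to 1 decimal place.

doubling time ≈ 0.8 minutes

doubling time = ln(2) / |r| = 0.69315 / 0.819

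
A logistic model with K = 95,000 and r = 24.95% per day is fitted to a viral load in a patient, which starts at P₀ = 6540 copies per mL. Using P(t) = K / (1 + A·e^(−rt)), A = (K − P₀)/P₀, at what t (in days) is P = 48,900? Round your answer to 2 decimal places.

t ≈ 10.68 days

A = (95000 − 6540)/6540 = 13.52599
48900 = 95000/(1 + 13.52599·e^(−0.2495t)) → 1 + 13.52599·e^(−0.2495t) = 1.94274
e^(−0.2495t) = 0.069698 → t = ln(14.34753)/0.2495 = 2.66358/0.2495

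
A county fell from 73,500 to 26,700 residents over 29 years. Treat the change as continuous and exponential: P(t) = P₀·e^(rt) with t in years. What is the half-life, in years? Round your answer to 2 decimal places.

half-life ≈ 19.85 years

r = ln(26700/73500) / 29 = ln(0.36327) / 29 ≈ -0.034918 per year
half-life = ln 2 / |r| = 0.69315 / 0.034918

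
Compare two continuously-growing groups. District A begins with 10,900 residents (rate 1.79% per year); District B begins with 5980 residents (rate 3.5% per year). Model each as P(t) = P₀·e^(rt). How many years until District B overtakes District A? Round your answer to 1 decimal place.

10900·e^(0.0179t) = 5980·e^(0.035t)
10900/5980 = e^((0.035 − 0.0179)t) → ln(1.82274) = 0.0171·t
t = 0.60034 / 0.0171

t ≈ 35.1 years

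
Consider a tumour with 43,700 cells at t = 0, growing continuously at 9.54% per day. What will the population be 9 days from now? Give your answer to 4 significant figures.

≈ 103,100 cells

P(9) = 43700 · e^(0.0954·9) = 43700 · e^(0.8586)
= 43700 · 2.35985 ≈ 103125.65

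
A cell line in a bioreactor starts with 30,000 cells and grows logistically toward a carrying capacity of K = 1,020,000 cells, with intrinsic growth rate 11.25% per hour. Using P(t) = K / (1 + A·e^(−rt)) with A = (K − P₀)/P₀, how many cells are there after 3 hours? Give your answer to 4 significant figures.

≈ 41,550 cells

A = (1020000 − 30000)/30000 = 33
P(3) = 1020000 / (1 + 33·e^(−0.1125·3)) = 1020000 / (1 + 33·0.713552)
= 1020000 / 24.54722 ≈ 41552.58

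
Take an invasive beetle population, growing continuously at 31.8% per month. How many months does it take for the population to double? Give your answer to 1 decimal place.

doubling time = ln(2) / |r| = 0.69315 / 0.318

doubling time ≈ 2.2 months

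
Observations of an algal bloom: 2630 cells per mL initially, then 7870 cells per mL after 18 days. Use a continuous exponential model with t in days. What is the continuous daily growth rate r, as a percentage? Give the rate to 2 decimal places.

r ≈ 6.09% per day

7870 = 2630 · e^(r·18)
e^(18r) = 7870/2630 = 2.9924
r = ln(2.9924) / 18 = 1.09607 / 18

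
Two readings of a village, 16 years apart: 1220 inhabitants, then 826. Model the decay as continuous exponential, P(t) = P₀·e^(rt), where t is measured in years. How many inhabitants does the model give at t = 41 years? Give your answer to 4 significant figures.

≈ 449.1 inhabitants

r = ln(826/1220) / 16 ≈ -0.024376 per year
P(41) = 1220 · e^(-0.024376·41) = 1220 · 0.3681 ≈ 449.08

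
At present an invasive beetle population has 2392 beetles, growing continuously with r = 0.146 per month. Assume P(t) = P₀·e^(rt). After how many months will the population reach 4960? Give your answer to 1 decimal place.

4960 = 2392 · e^(0.146·t)
t = ln(4960/2392) / 0.146 = ln(2.07358) / 0.146 = 0.72928 / 0.146

t ≈ 5.0 months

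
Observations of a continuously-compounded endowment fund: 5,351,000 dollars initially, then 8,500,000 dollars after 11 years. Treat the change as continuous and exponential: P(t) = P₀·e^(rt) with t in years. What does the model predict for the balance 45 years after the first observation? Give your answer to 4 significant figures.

r = ln(8500000/5351000) / 11 ≈ 0.042071 per year
P(45) = 5351000 · e^(0.042071·45) = 5351000 · 6.6406 ≈ 35533838.19

≈ 35,530,000 dollars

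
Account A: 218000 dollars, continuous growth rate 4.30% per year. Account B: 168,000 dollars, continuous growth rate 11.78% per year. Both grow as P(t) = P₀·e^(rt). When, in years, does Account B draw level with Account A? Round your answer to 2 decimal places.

t ≈ 3.48 years

218000·e^(0.043t) = 168000·e^(0.1178t)
218000/168000 = e^((0.1178 − 0.043)t) → ln(1.29762) = 0.0748·t
t = 0.26053 / 0.0748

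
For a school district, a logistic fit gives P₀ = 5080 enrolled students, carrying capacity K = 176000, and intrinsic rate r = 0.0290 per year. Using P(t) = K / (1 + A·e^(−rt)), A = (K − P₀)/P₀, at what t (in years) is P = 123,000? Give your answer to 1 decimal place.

t ≈ 150.3 years

A = (176000 − 5080)/5080 = 33.64567
123000 = 176000/(1 + 33.64567·e^(−0.029t)) → 1 + 33.64567·e^(−0.029t) = 1.43089
e^(−0.029t) = 0.012807 → t = ln(78.08335)/0.029 = 4.35778/0.029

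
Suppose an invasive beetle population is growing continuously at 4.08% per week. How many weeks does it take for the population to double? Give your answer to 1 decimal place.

doubling time = ln(2) / |r| = 0.69315 / 0.0408

doubling time ≈ 17.0 weeks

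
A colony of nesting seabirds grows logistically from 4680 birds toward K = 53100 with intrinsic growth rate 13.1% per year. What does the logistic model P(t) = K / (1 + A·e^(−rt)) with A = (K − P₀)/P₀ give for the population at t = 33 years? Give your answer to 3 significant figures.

A = (53100 − 4680)/4680 = 10.34615
P(33) = 53100 / (1 + 10.34615·e^(−0.131·33)) = 53100 / (1 + 10.34615·0.01326)
= 53100 / 1.13719 ≈ 46694.03

≈ 46,700 birds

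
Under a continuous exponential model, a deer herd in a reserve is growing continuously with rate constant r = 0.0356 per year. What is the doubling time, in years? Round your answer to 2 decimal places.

doubling time = ln(2) / |r| = 0.69315 / 0.0356

doubling time ≈ 19.47 years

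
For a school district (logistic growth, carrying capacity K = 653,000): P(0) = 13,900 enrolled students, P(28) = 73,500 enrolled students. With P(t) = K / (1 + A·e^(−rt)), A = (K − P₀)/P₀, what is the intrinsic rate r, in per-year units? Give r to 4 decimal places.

A = (653000 − 13900)/13900 = 45.97842
73500 = 653000/(1 + 45.97842·e^(−r·28)) → e^(−28r) = (8.88435 − 1)/45.97842 = 0.171479
r = −ln(0.171479)/28 = 1.76329/28

r ≈ 0.0630 per year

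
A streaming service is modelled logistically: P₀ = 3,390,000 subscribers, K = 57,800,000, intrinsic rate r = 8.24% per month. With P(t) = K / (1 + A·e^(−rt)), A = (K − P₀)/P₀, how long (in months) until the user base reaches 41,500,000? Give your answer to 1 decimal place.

t ≈ 45.0 months

A = (57800000 − 3390000)/3390000 = 16.05015
41500000 = 57800000/(1 + 16.05015·e^(−0.0824t)) → 1 + 16.05015·e^(−0.0824t) = 1.39277
e^(−0.0824t) = 0.024471 → t = ln(40.86387)/0.0824 = 3.71025/0.0824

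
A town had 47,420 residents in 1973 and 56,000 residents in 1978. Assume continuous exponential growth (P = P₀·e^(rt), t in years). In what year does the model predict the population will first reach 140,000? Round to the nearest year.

year 2006

r = ln(56000/47420) / 5 = 0.16631/5 ≈ 0.033262 per year
t = ln(140000/47420) / r = 1.0826/0.033262 ≈ 32.55 years after 1973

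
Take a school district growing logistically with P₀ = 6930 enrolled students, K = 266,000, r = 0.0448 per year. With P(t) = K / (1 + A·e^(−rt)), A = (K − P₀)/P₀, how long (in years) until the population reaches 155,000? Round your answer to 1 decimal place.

A = (266000 − 6930)/6930 = 37.38384
155000 = 266000/(1 + 37.38384·e^(−0.0448t)) → 1 + 37.38384·e^(−0.0448t) = 1.71613
e^(−0.0448t) = 0.019156 → t = ln(52.20266)/0.0448 = 3.95513/0.0448

t ≈ 88.3 years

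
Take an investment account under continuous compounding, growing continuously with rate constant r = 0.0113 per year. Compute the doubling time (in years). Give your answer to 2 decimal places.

doubling time = ln(2) / |r| = 0.69315 / 0.0113

doubling time ≈ 61.34 years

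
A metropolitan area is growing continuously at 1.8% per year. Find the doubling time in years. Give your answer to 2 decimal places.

doubling time = ln(2) / |r| = 0.69315 / 0.018

doubling time ≈ 38.51 years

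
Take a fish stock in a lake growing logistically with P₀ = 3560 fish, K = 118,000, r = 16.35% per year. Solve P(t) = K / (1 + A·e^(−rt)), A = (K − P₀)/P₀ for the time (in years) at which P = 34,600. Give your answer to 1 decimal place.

A = (118000 − 3560)/3560 = 32.14607
34600 = 118000/(1 + 32.14607·e^(−0.1635t)) → 1 + 32.14607·e^(−0.1635t) = 3.4104
e^(−0.1635t) = 0.074983 → t = ln(13.33638)/0.1635 = 2.5905/0.1635

t ≈ 15.8 years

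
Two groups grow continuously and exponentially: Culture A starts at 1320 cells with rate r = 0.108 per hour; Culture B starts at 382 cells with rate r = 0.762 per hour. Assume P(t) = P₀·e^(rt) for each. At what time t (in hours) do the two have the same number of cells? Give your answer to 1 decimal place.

1320·e^(0.108t) = 382·e^(0.762t)
1320/382 = e^((0.762 − 0.108)t) → ln(3.4555) = 0.654·t
t = 1.23997 / 0.654

t ≈ 1.9 hours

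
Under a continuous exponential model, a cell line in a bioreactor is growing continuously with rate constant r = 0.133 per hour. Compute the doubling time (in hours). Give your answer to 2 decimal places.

doubling time ≈ 5.21 hours

doubling time = ln(2) / |r| = 0.69315 / 0.133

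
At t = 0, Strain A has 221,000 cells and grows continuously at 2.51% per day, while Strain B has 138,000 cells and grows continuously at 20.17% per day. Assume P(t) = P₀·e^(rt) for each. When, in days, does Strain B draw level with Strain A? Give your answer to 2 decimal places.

t ≈ 2.67 days

221000·e^(0.0251t) = 138000·e^(0.2017t)
221000/138000 = e^((0.2017 − 0.0251)t) → ln(1.60145) = 0.1766·t
t = 0.47091 / 0.1766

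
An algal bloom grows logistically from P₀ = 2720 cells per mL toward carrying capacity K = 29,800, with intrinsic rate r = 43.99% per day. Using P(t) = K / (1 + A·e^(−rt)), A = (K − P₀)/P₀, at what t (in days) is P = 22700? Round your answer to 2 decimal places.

t ≈ 7.87 days

A = (29800 − 2720)/2720 = 9.95588
22700 = 29800/(1 + 9.95588·e^(−0.4399t)) → 1 + 9.95588·e^(−0.4399t) = 1.31278
e^(−0.4399t) = 0.031416 → t = ln(31.83078)/0.4399 = 3.46043/0.4399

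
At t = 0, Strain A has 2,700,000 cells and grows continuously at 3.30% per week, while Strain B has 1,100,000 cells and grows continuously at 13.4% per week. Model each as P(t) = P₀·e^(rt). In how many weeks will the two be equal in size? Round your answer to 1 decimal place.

t ≈ 8.9 weeks

2700000·e^(0.033t) = 1100000·e^(0.134t)
2700000/1100000 = e^((0.134 − 0.033)t) → ln(2.45455) = 0.101·t
t = 0.89794 / 0.101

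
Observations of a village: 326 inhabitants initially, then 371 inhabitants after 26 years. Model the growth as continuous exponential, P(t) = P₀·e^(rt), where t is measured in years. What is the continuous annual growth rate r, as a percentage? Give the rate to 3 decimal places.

r ≈ 0.497% per year

371 = 326 · e^(r·26)
e^(26r) = 371/326 = 1.13804
r = ln(1.13804) / 26 = 0.1293 / 26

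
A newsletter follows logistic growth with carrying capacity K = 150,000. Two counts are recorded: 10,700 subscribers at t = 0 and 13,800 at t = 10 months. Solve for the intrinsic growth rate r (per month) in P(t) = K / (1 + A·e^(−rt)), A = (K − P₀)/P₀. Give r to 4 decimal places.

A = (150000 − 10700)/10700 = 13.01869
13800 = 150000/(1 + 13.01869·e^(−r·10)) → e^(−10r) = (10.86957 − 1)/13.01869 = 0.758107
r = −ln(0.758107)/10 = 0.27693/10

r ≈ 0.0277 per month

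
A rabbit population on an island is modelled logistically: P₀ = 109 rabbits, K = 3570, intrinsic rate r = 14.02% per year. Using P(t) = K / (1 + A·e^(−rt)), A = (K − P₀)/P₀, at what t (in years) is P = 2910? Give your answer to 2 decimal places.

A = (3570 − 109)/109 = 31.75229
2910 = 3570/(1 + 31.75229·e^(−0.1402t)) → 1 + 31.75229·e^(−0.1402t) = 1.2268
e^(−0.1402t) = 0.007143 → t = ln(139.99875)/0.1402 = 4.94163/0.1402

t ≈ 35.25 years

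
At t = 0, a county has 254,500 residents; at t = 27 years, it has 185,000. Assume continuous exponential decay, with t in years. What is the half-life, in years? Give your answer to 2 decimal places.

r = ln(185000/254500) / 27 = ln(0.72692) / 27 ≈ -0.011813 per year
half-life = ln 2 / |r| = 0.69315 / 0.011813

half-life ≈ 58.68 years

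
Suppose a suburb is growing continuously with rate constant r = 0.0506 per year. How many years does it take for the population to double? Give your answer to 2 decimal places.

doubling time ≈ 13.70 years

doubling time = ln(2) / |r| = 0.69315 / 0.0506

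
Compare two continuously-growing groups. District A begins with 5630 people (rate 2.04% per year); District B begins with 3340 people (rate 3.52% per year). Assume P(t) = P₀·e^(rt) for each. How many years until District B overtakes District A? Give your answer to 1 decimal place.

t ≈ 35.3 years

5630·e^(0.0204t) = 3340·e^(0.0352t)
5630/3340 = e^((0.0352 − 0.0204)t) → ln(1.68563) = 0.0148·t
t = 0.52214 / 0.0148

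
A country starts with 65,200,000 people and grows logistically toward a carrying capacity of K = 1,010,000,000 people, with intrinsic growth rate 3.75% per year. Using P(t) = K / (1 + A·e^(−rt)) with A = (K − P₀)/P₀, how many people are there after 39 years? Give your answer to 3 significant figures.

≈ 232,000,000 people

A = (1010000000 − 65200000)/65200000 = 14.4908
P(39) = 1010000000 / (1 + 14.4908·e^(−0.0375·39)) = 1010000000 / (1 + 14.4908·0.231656)
= 1010000000 / 4.35689 ≈ 231816937.8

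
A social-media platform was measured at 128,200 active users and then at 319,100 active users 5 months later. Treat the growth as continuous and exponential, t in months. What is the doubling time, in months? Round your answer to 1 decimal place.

r = ln(319100/128200) / 5 = ln(2.48908) / 5 ≈ 0.182383 per month
doubling time = ln 2 / |r| = 0.69315 / 0.182383

doubling time ≈ 3.8 months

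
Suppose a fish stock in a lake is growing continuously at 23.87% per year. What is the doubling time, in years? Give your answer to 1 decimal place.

doubling time ≈ 2.9 years

doubling time = ln(2) / |r| = 0.69315 / 0.2387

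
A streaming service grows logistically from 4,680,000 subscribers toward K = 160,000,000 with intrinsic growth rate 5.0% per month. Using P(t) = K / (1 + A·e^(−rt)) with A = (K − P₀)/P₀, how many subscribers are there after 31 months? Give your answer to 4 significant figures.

≈ 19,890,000 subscribers

A = (160000000 − 4680000)/4680000 = 33.18803
P(31) = 160000000 / (1 + 33.18803·e^(−0.05·31)) = 160000000 / (1 + 33.18803·0.212248)
= 160000000 / 8.04409 ≈ 19890371.7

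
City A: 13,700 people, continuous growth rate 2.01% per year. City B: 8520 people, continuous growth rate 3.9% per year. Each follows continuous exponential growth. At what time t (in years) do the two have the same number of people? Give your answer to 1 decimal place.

t ≈ 25.1 years

13700·e^(0.0201t) = 8520·e^(0.039t)
13700/8520 = e^((0.039 − 0.0201)t) → ln(1.60798) = 0.0189·t
t = 0.47498 / 0.0189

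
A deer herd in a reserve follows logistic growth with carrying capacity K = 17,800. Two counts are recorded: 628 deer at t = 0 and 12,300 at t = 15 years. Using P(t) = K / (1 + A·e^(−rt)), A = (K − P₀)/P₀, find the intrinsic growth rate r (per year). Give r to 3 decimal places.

r ≈ 0.274 per year

A = (17800 − 628)/628 = 27.34395
12300 = 17800/(1 + 27.34395·e^(−r·15)) → e^(−15r) = (1.44715 − 1)/27.34395 = 0.016353
r = −ln(0.016353)/15 = 4.11335/15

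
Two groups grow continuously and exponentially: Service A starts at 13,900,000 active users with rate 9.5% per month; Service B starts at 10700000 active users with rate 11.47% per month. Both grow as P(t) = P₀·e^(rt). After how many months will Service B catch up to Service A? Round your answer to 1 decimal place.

t ≈ 13.3 months

13900000·e^(0.095t) = 10700000·e^(0.1147t)
13900000/10700000 = e^((0.1147 − 0.095)t) → ln(1.29907) = 0.0197·t
t = 0.26165 / 0.0197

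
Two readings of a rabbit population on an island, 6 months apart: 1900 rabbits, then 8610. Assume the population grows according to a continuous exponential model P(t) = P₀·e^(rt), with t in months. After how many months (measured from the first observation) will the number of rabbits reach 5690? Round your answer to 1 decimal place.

r = ln(8610/1900) / 6 ≈ 0.251845 per month
t = ln(5690/1900) / r = 1.09686 / 0.251845 ≈ 4.355

t ≈ 4.4 months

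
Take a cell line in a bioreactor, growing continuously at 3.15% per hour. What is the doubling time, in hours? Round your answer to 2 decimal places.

doubling time ≈ 22.00 hours

doubling time = ln(2) / |r| = 0.69315 / 0.0315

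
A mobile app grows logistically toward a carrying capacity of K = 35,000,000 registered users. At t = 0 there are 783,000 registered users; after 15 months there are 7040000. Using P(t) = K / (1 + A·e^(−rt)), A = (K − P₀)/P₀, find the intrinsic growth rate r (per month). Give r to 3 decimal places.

r ≈ 0.160 per month

A = (35000000 − 783000)/783000 = 43.69987
7040000 = 35000000/(1 + 43.69987·e^(−r·15)) → e^(−15r) = (4.97159 − 1)/43.69987 = 0.090883
r = −ln(0.090883)/15 = 2.39818/15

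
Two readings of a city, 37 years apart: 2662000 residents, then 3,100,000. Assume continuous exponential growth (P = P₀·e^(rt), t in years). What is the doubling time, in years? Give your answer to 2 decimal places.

r = ln(3100000/2662000) / 37 = ln(1.16454) / 37 ≈ 0.004117 per year
doubling time = ln 2 / |r| = 0.69315 / 0.004117

doubling time ≈ 168.37 years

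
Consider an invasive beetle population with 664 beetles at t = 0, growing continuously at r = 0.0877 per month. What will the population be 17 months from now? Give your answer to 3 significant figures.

P(17) = 664 · e^(0.0877·17) = 664 · e^(1.4909)
= 664 · 4.44109 ≈ 2948.88

≈ 2,950 beetles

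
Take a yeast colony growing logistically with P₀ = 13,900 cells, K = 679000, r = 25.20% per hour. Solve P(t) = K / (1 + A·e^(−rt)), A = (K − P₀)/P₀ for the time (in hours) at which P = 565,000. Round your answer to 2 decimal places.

A = (679000 − 13900)/13900 = 47.84892
565000 = 679000/(1 + 47.84892·e^(−0.252t)) → 1 + 47.84892·e^(−0.252t) = 1.20177
e^(−0.252t) = 0.004217 → t = ln(237.14597)/0.252 = 5.46868/0.252

t ≈ 21.70 hours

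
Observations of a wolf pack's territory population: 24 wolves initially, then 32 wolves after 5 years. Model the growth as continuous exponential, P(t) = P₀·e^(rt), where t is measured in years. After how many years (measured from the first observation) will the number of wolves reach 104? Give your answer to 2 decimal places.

t ≈ 25.49 years

r = ln(32/24) / 5 ≈ 0.057536 per year
t = ln(104/24) / r = 1.46634 / 0.057536 ≈ 25.485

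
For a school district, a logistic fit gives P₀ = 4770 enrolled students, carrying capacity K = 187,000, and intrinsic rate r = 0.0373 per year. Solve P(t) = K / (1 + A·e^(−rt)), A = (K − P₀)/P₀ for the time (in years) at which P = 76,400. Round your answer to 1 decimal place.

A = (187000 − 4770)/4770 = 38.20335
76400 = 187000/(1 + 38.20335·e^(−0.0373t)) → 1 + 38.20335·e^(−0.0373t) = 2.44764
e^(−0.0373t) = 0.037893 → t = ln(26.39002)/0.0373 = 3.27299/0.0373

t ≈ 87.7 years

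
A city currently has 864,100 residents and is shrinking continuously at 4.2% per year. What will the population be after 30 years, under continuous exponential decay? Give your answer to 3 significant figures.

P(30) = 864100 · e^(-0.042·30) = 864100 · e^(-1.26)
= 864100 · 0.28365 ≈ 245105.44

≈ 245,000 residents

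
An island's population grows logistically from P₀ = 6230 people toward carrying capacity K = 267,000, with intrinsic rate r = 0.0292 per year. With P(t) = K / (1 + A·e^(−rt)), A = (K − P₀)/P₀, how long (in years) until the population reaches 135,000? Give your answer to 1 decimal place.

A = (267000 − 6230)/6230 = 41.85714
135000 = 267000/(1 + 41.85714·e^(−0.0292t)) → 1 + 41.85714·e^(−0.0292t) = 1.97778
e^(−0.0292t) = 0.02336 → t = ln(42.80844)/0.0292 = 3.75674/0.0292

t ≈ 128.7 years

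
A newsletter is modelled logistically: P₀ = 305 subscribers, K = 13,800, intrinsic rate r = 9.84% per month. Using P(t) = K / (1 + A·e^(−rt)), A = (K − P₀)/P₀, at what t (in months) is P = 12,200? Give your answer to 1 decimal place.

A = (13800 − 305)/305 = 44.2459
12200 = 13800/(1 + 44.2459·e^(−0.0984t)) → 1 + 44.2459·e^(−0.0984t) = 1.13115
e^(−0.0984t) = 0.002964 → t = ln(337.375)/0.0984 = 5.8212/0.0984

t ≈ 59.2 months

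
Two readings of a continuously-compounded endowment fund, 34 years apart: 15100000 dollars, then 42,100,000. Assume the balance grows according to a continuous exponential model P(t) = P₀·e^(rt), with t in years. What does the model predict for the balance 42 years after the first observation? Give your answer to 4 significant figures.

r = ln(42100000/15100000) / 34 ≈ 0.030157 per year
P(42) = 15100000 · e^(0.030157·42) = 15100000 · 3.54881 ≈ 53587041.16

≈ 53,590,000 dollars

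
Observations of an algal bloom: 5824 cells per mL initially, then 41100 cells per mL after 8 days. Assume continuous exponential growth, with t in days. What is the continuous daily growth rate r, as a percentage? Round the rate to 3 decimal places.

41100 = 5824 · e^(r·8)
e^(8r) = 41100/5824 = 7.05701
r = ln(7.05701) / 8 = 1.95402 / 8

r ≈ 24.425% per day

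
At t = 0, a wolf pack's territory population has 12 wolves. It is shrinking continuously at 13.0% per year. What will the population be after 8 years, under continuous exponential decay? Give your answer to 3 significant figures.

P(8) = 12 · e^(-0.13·8) = 12 · e^(-1.04)
= 12 · 0.35345 ≈ 4.24

≈ 4.24 wolves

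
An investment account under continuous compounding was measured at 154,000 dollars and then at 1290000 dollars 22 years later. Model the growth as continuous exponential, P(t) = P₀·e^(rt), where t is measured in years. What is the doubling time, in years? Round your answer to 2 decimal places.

r = ln(1290000/154000) / 22 = ln(8.37662) / 22 ≈ 0.096611 per year
doubling time = ln 2 / |r| = 0.69315 / 0.096611

doubling time ≈ 7.17 years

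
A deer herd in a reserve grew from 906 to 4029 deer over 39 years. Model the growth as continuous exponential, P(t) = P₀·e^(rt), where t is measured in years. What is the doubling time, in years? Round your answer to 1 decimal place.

doubling time ≈ 18.1 years

r = ln(4029/906) / 39 = ln(4.44702) / 39 ≈ 0.038262 per year
doubling time = ln 2 / |r| = 0.69315 / 0.038262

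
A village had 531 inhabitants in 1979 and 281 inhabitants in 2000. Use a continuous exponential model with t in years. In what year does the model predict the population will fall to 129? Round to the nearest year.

year 2026

r = ln(281/531) / 21 = -0.63641/21 ≈ -0.030305 per year
t = ln(129/531) / r = -1.41495/-0.030305 ≈ 46.69 years after 1979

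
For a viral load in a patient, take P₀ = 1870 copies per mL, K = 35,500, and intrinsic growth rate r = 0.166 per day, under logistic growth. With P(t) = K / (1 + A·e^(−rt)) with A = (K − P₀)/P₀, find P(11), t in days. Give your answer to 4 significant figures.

A = (35500 − 1870)/1870 = 17.98396
P(11) = 35500 / (1 + 17.98396·e^(−0.166·11)) = 35500 / (1 + 17.98396·0.161057)
= 35500 / 3.89643 ≈ 9110.9

≈ 9,111 copies per mL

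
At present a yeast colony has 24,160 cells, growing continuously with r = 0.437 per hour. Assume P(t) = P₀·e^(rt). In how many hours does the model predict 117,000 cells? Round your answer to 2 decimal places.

117000 = 24160 · e^(0.437·t)
t = ln(117000/24160) / 0.437 = ln(4.84272) / 0.437 = 1.57748 / 0.437

t ≈ 3.61 hours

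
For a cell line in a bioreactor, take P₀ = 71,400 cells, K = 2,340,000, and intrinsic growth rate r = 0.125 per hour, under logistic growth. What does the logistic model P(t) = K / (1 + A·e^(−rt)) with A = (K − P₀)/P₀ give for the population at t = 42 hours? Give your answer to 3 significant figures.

≈ 2,010,000 cells

A = (2340000 − 71400)/71400 = 31.77311
P(42) = 2340000 / (1 + 31.77311·e^(−0.125·42)) = 2340000 / (1 + 31.77311·0.005248)
= 2340000 / 1.16673 ≈ 2005605.45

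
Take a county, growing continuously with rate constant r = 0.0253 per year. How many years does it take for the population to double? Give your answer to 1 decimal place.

doubling time = ln(2) / |r| = 0.69315 / 0.0253

doubling time ≈ 27.4 years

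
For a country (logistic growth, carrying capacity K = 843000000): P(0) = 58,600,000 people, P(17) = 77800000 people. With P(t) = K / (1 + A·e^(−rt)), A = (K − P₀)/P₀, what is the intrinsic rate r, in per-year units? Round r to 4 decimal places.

r ≈ 0.0181 per year

A = (843000000 − 58600000)/58600000 = 13.38567
77800000 = 843000000/(1 + 13.38567·e^(−r·17)) → e^(−17r) = (10.83548 − 1)/13.38567 = 0.734777
r = −ln(0.734777)/17 = 0.30819/17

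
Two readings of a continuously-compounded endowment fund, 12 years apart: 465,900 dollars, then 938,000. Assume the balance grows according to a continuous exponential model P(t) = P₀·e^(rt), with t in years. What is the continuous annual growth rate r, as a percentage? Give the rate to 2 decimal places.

r ≈ 5.83% per year

938000 = 465900 · e^(r·12)
e^(12r) = 938000/465900 = 2.01331
r = ln(2.01331) / 12 = 0.69978 / 12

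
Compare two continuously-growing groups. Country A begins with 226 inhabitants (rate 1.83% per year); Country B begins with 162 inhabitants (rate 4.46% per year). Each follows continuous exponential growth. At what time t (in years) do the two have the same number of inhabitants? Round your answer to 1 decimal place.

226·e^(0.0183t) = 162·e^(0.0446t)
226/162 = e^((0.0446 − 0.0183)t) → ln(1.39506) = 0.0263·t
t = 0.33294 / 0.0263

t ≈ 12.7 years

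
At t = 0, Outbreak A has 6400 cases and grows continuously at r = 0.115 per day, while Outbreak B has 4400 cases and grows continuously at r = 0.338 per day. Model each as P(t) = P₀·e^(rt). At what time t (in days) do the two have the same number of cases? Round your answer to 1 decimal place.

t ≈ 1.7 days

6400·e^(0.115t) = 4400·e^(0.338t)
6400/4400 = e^((0.338 − 0.115)t) → ln(1.45455) = 0.223·t
t = 0.37469 / 0.223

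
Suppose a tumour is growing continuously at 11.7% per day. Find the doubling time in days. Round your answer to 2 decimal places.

doubling time ≈ 5.92 days

doubling time = ln(2) / |r| = 0.69315 / 0.117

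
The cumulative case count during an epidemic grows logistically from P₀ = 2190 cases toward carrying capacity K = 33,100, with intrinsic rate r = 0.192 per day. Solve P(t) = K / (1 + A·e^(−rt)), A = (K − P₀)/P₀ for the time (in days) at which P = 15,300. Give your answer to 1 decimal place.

t ≈ 13.0 days

A = (33100 − 2190)/2190 = 14.11416
15300 = 33100/(1 + 14.11416·e^(−0.192t)) → 1 + 14.11416·e^(−0.192t) = 2.1634
e^(−0.192t) = 0.082428 → t = ln(12.13183)/0.192 = 2.49583/0.192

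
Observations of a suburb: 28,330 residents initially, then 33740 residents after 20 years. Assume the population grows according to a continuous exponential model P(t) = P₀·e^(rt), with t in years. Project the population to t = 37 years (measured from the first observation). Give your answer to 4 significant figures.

r = ln(33740/28330) / 20 ≈ 0.008738 per year
P(37) = 28330 · e^(0.008738·37) = 28330 · 1.3817 ≈ 39143.42

≈ 39,140 residents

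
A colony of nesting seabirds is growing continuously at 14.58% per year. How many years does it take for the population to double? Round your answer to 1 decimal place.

doubling time ≈ 4.8 years

doubling time = ln(2) / |r| = 0.69315 / 0.1458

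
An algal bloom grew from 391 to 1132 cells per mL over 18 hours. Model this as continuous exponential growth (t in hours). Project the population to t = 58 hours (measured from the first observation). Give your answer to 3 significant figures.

≈ 12,000 cells per mL

r = ln(1132/391) / 18 ≈ 0.059057 per hour
P(58) = 391 · e^(0.059057·58) = 391 · 30.73281 ≈ 12016.53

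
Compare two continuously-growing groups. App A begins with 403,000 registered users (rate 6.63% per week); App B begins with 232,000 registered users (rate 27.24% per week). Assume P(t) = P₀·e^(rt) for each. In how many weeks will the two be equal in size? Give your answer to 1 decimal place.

t ≈ 2.7 weeks

403000·e^(0.0663t) = 232000·e^(0.2724t)
403000/232000 = e^((0.2724 − 0.0663)t) → ln(1.73707) = 0.2061·t
t = 0.5522 / 0.2061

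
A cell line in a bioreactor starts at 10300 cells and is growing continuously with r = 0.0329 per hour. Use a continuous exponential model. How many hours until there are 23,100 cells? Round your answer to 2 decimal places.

23100 = 10300 · e^(0.0329·t)
t = ln(23100/10300) / 0.0329 = ln(2.24272) / 0.0329 = 0.80769 / 0.0329

t ≈ 24.55 hours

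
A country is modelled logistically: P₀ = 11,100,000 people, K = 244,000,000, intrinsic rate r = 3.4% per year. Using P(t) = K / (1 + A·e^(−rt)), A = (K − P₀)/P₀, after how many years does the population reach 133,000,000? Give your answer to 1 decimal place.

A = (244000000 − 11100000)/11100000 = 20.98198
133000000 = 244000000/(1 + 20.98198·e^(−0.034t)) → 1 + 20.98198·e^(−0.034t) = 1.83459
e^(−0.034t) = 0.039776 → t = ln(25.14057)/0.034 = 3.22448/0.034

t ≈ 94.8 years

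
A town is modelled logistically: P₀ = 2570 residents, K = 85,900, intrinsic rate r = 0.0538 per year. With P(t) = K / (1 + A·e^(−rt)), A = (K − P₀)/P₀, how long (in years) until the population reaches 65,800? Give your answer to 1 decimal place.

t ≈ 86.7 years

A = (85900 − 2570)/2570 = 32.42412
65800 = 85900/(1 + 32.42412·e^(−0.0538t)) → 1 + 32.42412·e^(−0.0538t) = 1.30547
e^(−0.0538t) = 0.009421 → t = ln(106.14465)/0.0538 = 4.6648/0.0538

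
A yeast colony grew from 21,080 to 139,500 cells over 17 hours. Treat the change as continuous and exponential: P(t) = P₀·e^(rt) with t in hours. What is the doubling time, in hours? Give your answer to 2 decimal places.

doubling time ≈ 6.24 hours

r = ln(139500/21080) / 17 = ln(6.61765) / 17 ≈ 0.111161 per hour
doubling time = ln 2 / |r| = 0.69315 / 0.111161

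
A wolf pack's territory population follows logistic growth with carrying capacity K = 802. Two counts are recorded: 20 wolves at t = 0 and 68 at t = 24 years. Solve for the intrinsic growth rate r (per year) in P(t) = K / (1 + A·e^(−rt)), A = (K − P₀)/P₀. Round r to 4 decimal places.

r ≈ 0.0536 per year

A = (802 − 20)/20 = 39.1
68 = 802/(1 + 39.1·e^(−r·24)) → e^(−24r) = (11.79412 − 1)/39.1 = 0.276064
r = −ln(0.276064)/24 = 1.28712/24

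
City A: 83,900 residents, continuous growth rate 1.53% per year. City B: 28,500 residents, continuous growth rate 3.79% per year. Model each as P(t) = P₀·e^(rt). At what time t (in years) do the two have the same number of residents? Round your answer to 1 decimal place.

t ≈ 47.8 years

83900·e^(0.0153t) = 28500·e^(0.0379t)
83900/28500 = e^((0.0379 − 0.0153)t) → ln(2.94386) = 0.0226·t
t = 1.07972 / 0.0226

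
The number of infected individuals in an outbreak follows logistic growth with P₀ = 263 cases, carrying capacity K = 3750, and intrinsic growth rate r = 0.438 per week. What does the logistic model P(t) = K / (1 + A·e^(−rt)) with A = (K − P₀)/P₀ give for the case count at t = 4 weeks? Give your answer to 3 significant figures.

A = (3750 − 263)/263 = 13.25856
P(4) = 3750 / (1 + 13.25856·e^(−0.438·4)) = 3750 / (1 + 13.25856·0.173427)
= 3750 / 3.29939 ≈ 1136.57

≈ 1,140 cases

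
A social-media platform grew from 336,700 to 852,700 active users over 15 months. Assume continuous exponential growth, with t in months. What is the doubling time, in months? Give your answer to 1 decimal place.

r = ln(852700/336700) / 15 = ln(2.53252) / 15 ≈ 0.061948 per month
doubling time = ln 2 / |r| = 0.69315 / 0.061948

doubling time ≈ 11.2 months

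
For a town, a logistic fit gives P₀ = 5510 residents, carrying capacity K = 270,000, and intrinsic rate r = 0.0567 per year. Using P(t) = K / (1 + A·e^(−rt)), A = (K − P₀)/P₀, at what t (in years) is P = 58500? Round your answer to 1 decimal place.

A = (270000 − 5510)/5510 = 48.00181
58500 = 270000/(1 + 48.00181·e^(−0.0567t)) → 1 + 48.00181·e^(−0.0567t) = 4.61538
e^(−0.0567t) = 0.075318 → t = ln(13.2771)/0.0567 = 2.58604/0.0567

t ≈ 45.6 years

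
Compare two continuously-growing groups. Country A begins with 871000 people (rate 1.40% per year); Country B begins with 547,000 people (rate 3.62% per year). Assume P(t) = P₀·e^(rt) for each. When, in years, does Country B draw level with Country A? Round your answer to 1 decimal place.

t ≈ 21.0 years

871000·e^(0.014t) = 547000·e^(0.0362t)
871000/547000 = e^((0.0362 − 0.014)t) → ln(1.59232) = 0.0222·t
t = 0.46519 / 0.0222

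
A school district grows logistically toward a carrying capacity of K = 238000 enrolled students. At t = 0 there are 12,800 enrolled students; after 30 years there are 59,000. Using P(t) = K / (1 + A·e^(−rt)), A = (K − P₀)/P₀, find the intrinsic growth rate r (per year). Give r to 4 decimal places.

A = (238000 − 12800)/12800 = 17.59375
59000 = 238000/(1 + 17.59375·e^(−r·30)) → e^(−30r) = (4.0339 − 1)/17.59375 = 0.172442
r = −ln(0.172442)/30 = 1.7577/30

r ≈ 0.0586 per year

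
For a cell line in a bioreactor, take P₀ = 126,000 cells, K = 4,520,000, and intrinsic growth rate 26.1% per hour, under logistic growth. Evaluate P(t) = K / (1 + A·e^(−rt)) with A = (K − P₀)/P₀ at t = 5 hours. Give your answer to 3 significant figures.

A = (4520000 − 126000)/126000 = 34.87302
P(5) = 4520000 / (1 + 34.87302·e^(−0.261·5)) = 4520000 / (1 + 34.87302·0.271173)
= 4520000 / 10.4566 ≈ 432262.71

≈ 432,000 cells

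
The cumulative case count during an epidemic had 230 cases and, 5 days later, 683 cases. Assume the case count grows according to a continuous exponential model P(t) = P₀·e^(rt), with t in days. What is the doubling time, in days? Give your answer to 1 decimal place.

r = ln(683/230) / 5 = ln(2.96957) / 5 ≈ 0.217683 per day
doubling time = ln 2 / |r| = 0.69315 / 0.217683

doubling time ≈ 3.2 days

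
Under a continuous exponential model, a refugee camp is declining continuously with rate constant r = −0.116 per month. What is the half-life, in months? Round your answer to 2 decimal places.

half-life = ln(2) / |r| = 0.69315 / 0.116

half-life ≈ 5.98 months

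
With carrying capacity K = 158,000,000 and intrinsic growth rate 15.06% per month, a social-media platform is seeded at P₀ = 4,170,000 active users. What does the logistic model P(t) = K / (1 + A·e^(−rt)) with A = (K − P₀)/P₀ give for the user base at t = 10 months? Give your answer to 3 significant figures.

A = (158000000 − 4170000)/4170000 = 36.88969
P(10) = 158000000 / (1 + 36.88969·e^(−0.1506·10)) = 158000000 / (1 + 36.88969·0.221795)
= 158000000 / 9.18196 ≈ 17207649.95

≈ 17,200,000 active users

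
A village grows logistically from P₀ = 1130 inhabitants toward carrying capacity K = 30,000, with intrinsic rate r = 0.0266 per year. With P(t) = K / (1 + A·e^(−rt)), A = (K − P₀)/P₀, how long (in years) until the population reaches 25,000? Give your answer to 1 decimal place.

t ≈ 182.3 years

A = (30000 − 1130)/1130 = 25.54867
25000 = 30000/(1 + 25.54867·e^(−0.0266t)) → 1 + 25.54867·e^(−0.0266t) = 1.2
e^(−0.0266t) = 0.007828 → t = ln(127.74336)/0.0266 = 4.85002/0.0266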